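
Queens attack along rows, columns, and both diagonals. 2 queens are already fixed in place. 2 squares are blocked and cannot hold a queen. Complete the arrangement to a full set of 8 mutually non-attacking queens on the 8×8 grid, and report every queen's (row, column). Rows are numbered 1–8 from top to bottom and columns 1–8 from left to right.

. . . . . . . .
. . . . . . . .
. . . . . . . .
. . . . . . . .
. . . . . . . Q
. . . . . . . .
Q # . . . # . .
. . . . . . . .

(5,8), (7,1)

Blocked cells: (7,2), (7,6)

(1,5) (2,2) (3,4) (4,6) (5,8) (6,3) (7,1) (8,7)

Row 1: attacked by (5,8)→{4,8}; (7,1)→{1,7}. Safe: 2, 3, 5, 6. Place at column 5.
Row 2: attacked by (1,5)→{4,5,6}; (5,8)→{5,8}; (7,1)→{1,6}. Safe: 2, 3, 7. Place at column 2.
Row 3: attacked by (1,5)→{3,5,7}; (2,2)→{1,2,3}; (5,8)→{6,8}; (7,1)→{1,5}. Safe: 4. Place at column 4.
Row 4: attacked by (1,5)→{2,5,8}; (2,2)→{2,4}; (3,4)→{3,4,5}; (5,8)→{7,8}; (7,1)→{1,4}. Safe: 6. Place at column 6.
Row 6: attacked by (1,5)→{5}; (2,2)→{2,6}; (3,4)→{1,4,7}; (4,6)→{4,6,8}; (5,8)→{7,8}; (7,1)→{1,2}. Safe: 3. Place at column 3.
Row 8: attacked by (1,5)→{5}; (2,2)→{2,8}; (3,4)→{4}; (4,6)→{2,6}; (5,8)→{5,8}; (6,3)→{1,3,5}; (7,1)→{1,2}. Safe: 7. Place at column 7.
Columns [5, 2, 4, 6, 8, 3, 1, 7], r−c [-4, 0, -1, -2, -3, 3, 6, 1], r+c [6, 4, 7, 10, 13, 9, 8, 15] are all distinct, so no two queens attack.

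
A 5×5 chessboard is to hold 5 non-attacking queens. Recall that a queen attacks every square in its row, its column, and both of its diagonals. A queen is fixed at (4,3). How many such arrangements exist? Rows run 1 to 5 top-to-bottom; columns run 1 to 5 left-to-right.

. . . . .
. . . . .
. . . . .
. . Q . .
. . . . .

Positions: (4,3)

Branch on row 1: col 1 → 0; col 2 → 1; col 4 → 1; col 5 → 0.
Sum: 0 + 1 + 1 + 0 = 2.

2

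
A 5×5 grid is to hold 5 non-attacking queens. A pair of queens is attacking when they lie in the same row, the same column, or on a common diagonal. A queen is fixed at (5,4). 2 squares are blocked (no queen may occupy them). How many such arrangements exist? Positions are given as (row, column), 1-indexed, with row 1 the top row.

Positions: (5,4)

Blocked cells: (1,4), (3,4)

2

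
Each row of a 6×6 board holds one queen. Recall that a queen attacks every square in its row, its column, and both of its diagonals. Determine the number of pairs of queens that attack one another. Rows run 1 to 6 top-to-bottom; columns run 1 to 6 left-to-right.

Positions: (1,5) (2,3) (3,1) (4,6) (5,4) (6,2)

0

All columns are distinct and no two queens satisfy |Δrow| = |Δcol|, so no pair attacks.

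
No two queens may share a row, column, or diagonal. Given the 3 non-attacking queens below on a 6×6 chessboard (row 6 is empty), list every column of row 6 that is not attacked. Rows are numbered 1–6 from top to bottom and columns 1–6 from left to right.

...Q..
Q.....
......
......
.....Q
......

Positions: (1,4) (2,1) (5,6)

columns 2, 3

(1,4) attacks row 6 at column 4.
(2,1) attacks row 6 at column 1 and diagonals 5.
(5,6) attacks row 6 at column 6 and diagonals 5.
Attacked columns: {1, 4, 5, 6}. Safe: {2, 3}.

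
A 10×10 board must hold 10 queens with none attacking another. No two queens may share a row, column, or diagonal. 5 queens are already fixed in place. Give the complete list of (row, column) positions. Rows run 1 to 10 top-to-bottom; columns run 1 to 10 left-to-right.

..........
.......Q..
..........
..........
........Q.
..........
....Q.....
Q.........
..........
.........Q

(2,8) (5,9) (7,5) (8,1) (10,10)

(1,3) (2,8) (3,4) (4,7) (5,9) (6,2) (7,5) (8,1) (9,6) (10,10)

Row 1: attacked by (2,8)→{7,8,9}; (5,9)→{5,9}; (7,5)→{5}; (8,1)→{1,8}; (10,10)→{1,10}. Safe: 2, 3, 4, 6. Place at column 3.
Row 3: attacked by (1,3)→{1,3,5}; (2,8)→{7,8,9}; (5,9)→{7,9}; (7,5)→{1,5,9}; (8,1)→{1,6}; (10,10)→{3,10}. Safe: 2, 4. Place at column 4.
Row 4: attacked by (1,3)→{3,6}; (2,8)→{6,8,10}; (3,4)→{3,4,5}; (5,9)→{8,9,10}; (7,5)→{2,5,8}; (8,1)→{1,5}; (10,10)→{4,10}. Safe: 7. Place at column 7.
Row 6: attacked by (1,3)→{3,8}; (2,8)→{4,8}; (3,4)→{1,4,7}; (4,7)→{5,7,9}; (5,9)→{8,9,10}; (7,5)→{4,5,6}; (8,1)→{1,3}; (10,10)→{6,10}. Safe: 2. Place at column 2.
Row 9: attacked by (1,3)→{3}; (2,8)→{1,8}; (3,4)→{4,10}; (4,7)→{2,7}; (5,9)→{5,9}; (6,2)→{2,5}; (7,5)→{3,5,7}; (8,1)→{1,2}; (10,10)→{9,10}. Safe: 6. Place at column 6.
Columns [3, 8, 4, 7, 9, 2, 5, 1, 6, 10], r−c [-2, -6, -1, -3, -4, 4, 2, 7, 3, 0], r+c [4, 10, 7, 11, 14, 8, 12, 9, 15, 20] are all distinct, so no two queens attack.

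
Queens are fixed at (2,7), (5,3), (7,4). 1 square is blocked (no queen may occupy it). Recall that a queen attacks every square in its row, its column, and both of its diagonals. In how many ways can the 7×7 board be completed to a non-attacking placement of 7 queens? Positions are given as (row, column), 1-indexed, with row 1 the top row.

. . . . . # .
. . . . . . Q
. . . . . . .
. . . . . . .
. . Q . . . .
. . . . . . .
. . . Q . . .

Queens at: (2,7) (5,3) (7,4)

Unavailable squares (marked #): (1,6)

1

Branch on row 1: col 1 → 0; col 2 → 0; col 5 → 1.
Sum: 0 + 0 + 1 = 1.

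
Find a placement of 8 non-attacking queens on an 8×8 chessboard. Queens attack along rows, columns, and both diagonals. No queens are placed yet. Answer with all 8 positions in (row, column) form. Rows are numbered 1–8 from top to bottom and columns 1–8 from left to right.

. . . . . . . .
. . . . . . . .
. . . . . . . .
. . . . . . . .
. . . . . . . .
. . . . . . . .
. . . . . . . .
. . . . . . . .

(1,4) (2,8) (3,1) (4,3) (5,6) (6,2) (7,7) (8,5)

Row 1: Safe: 1, 2, 3, 4, 5, 6, 7, 8. Place at column 4.
Row 2: attacked by (1,4)→{3,4,5}. Safe: 1, 2, 6, 7, 8. Place at column 8.
Row 3: attacked by (1,4)→{2,4,6}; (2,8)→{7,8}. Safe: 1, 3, 5. Place at column 1.
Row 4: attacked by (1,4)→{1,4,7}; (2,8)→{6,8}; (3,1)→{1,2}. Safe: 3, 5. Place at column 3.
Row 5: attacked by (1,4)→{4,8}; (2,8)→{5,8}; (3,1)→{1,3}; (4,3)→{2,3,4}. Safe: 6, 7. Place at column 6.
Row 6: attacked by (1,4)→{4}; (2,8)→{4,8}; (3,1)→{1,4}; (4,3)→{1,3,5}; (5,6)→{5,6,7}. Safe: 2. Place at column 2.
Row 7: attacked by (1,4)→{4}; (2,8)→{3,8}; (3,1)→{1,5}; (4,3)→{3,6}; (5,6)→{4,6,8}; (6,2)→{1,2,3}. Safe: 7. Place at column 7.
Row 8: attacked by (1,4)→{4}; (2,8)→{2,8}; (3,1)→{1,6}; (4,3)→{3,7}; (5,6)→{3,6}; (6,2)→{2,4}; (7,7)→{6,7,8}. Safe: 5. Place at column 5.
Columns [4, 8, 1, 3, 6, 2, 7, 5], r−c [-3, -6, 2, 1, -1, 4, 0, 3], r+c [5, 10, 4, 7, 11, 8, 14, 13] are all distinct, so no two queens attack.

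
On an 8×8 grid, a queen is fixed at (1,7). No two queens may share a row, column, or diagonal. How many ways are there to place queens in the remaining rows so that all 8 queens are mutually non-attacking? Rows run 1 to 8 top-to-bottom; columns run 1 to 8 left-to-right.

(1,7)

Branch on row 2: col 1 → 1; col 2 → 2; col 3 → 2; col 4 → 2; col 5 → 1.
Sum: 1 + 2 + 2 + 2 + 1 = 8.

8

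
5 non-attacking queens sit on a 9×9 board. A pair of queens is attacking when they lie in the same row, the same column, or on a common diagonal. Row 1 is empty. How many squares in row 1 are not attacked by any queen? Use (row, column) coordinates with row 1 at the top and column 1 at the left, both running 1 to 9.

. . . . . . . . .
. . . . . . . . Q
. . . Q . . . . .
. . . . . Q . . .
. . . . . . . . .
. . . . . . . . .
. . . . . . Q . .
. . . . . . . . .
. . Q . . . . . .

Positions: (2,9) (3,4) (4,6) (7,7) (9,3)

1

(2,9) attacks row 1 at column 9 and diagonals 8.
(3,4) attacks row 1 at column 4 and diagonals 2, 6.
(4,6) attacks row 1 at column 6 and diagonals 3, 9.
(7,7) attacks row 1 at column 7 and diagonals 1.
(9,3) attacks row 1 at column 3.
Attacked columns: {1, 2, 3, 4, 6, 7, 8, 9}. Safe: {5}.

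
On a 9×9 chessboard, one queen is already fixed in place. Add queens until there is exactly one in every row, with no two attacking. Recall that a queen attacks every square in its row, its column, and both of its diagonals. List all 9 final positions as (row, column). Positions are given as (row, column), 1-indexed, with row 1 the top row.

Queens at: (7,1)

(1,3) (2,5) (3,9) (4,2) (5,4) (6,7) (7,1) (8,8) (9,6)

Row 1: attacked by (7,1)→{1,7}. Safe: 2, 3, 4, 5, 6, 8, 9. Place at column 3.
Row 2: attacked by (1,3)→{2,3,4}; (7,1)→{1,6}. Safe: 5, 7, 8, 9. Place at column 5.
Row 3: attacked by (1,3)→{1,3,5}; (2,5)→{4,5,6}; (7,1)→{1,5}. Safe: 2, 7, 8, 9. Place at column 9.
Row 4: attacked by (1,3)→{3,6}; (2,5)→{3,5,7}; (3,9)→{8,9}; (7,1)→{1,4}. Safe: 2. Place at column 2.
Row 5: attacked by (1,3)→{3,7}; (2,5)→{2,5,8}; (3,9)→{7,9}; (4,2)→{1,2,3}; (7,1)→{1,3}. Safe: 4, 6. Place at column 4.
Row 6: attacked by (1,3)→{3,8}; (2,5)→{1,5,9}; (3,9)→{6,9}; (4,2)→{2,4}; (5,4)→{3,4,5}; (7,1)→{1,2}. Safe: 7. Place at column 7.
Row 8: attacked by (1,3)→{3}; (2,5)→{5}; (3,9)→{4,9}; (4,2)→{2,6}; (5,4)→{1,4,7}; (6,7)→{5,7,9}; (7,1)→{1,2}. Safe: 8. Place at column 8.
Row 9: attacked by (1,3)→{3}; (2,5)→{5}; (3,9)→{3,9}; (4,2)→{2,7}; (5,4)→{4,8}; (6,7)→{4,7}; (7,1)→{1,3}; (8,8)→{7,8,9}. Safe: 6. Place at column 6.
Columns [3, 5, 9, 2, 4, 7, 1, 8, 6], r−c [-2, -3, -6, 2, 1, -1, 6, 0, 3], r+c [4, 7, 12, 6, 9, 13, 8, 16, 15] are all distinct, so no two queens attack.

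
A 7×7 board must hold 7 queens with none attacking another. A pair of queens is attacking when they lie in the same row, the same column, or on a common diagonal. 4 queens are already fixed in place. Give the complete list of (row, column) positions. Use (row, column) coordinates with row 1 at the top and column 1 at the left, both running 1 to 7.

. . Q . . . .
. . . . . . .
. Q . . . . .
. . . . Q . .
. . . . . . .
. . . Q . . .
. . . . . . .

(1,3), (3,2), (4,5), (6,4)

Row 2: attacked by (1,3)→{2,3,4}; (3,2)→{1,2,3}; (4,5)→{3,5,7}; (6,4)→{4}. Safe: 6. Place at column 6.
Row 5: attacked by (1,3)→{3,7}; (2,6)→{3,6}; (3,2)→{2,4}; (4,5)→{4,5,6}; (6,4)→{3,4,5}. Safe: 1. Place at column 1.
Row 7: attacked by (1,3)→{3}; (2,6)→{1,6}; (3,2)→{2,6}; (4,5)→{2,5}; (5,1)→{1,3}; (6,4)→{3,4,5}. Safe: 7. Place at column 7.
Columns [3, 6, 2, 5, 1, 4, 7], r−c [-2, -4, 1, -1, 4, 2, 0], r+c [4, 8, 5, 9, 6, 10, 14] are all distinct, so no two queens attack.

(1,3) (2,6) (3,2) (4,5) (5,1) (6,4) (7,7)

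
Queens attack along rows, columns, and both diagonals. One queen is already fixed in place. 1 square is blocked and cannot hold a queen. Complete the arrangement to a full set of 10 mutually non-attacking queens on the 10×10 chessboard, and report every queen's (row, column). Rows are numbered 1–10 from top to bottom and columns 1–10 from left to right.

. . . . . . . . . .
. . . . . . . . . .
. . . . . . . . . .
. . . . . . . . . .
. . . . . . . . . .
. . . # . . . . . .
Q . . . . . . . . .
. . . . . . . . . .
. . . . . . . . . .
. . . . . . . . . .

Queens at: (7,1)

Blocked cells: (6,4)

Row 1: attacked by (7,1)→{1,7}. Safe: 2, 3, 4, 5, 6, 8, 9, 10. Place at column 5.
Row 2: attacked by (1,5)→{4,5,6}; (7,1)→{1,6}. Safe: 2, 3, 7, 8, 9, 10. Place at column 3.
Row 3: attacked by (1,5)→{3,5,7}; (2,3)→{2,3,4}; (7,1)→{1,5}. Safe: 6, 8, 9, 10. Place at column 6.
Row 4: attacked by (1,5)→{2,5,8}; (2,3)→{1,3,5}; (3,6)→{5,6,7}; (7,1)→{1,4}. Safe: 9, 10. Place at column 9.
Row 5: attacked by (1,5)→{1,5,9}; (2,3)→{3,6}; (3,6)→{4,6,8}; (4,9)→{8,9,10}; (7,1)→{1,3}. Safe: 2, 7. Place at column 2.
Row 6: attacked by (1,5)→{5,10}; (2,3)→{3,7}; (3,6)→{3,6,9}; (4,9)→{7,9}; (5,2)→{1,2,3}; (7,1)→{1,2}. Blocked: 4. Safe: 8. Place at column 8.
Row 8: attacked by (1,5)→{5}; (2,3)→{3,9}; (3,6)→{1,6}; (4,9)→{5,9}; (5,2)→{2,5}; (6,8)→{6,8,10}; (7,1)→{1,2}. Safe: 4, 7. Place at column 4.
Row 9: attacked by (1,5)→{5}; (2,3)→{3,10}; (3,6)→{6}; (4,9)→{4,9}; (5,2)→{2,6}; (6,8)→{5,8}; (7,1)→{1,3}; (8,4)→{3,4,5}. Safe: 7. Place at column 7.
Row 10: attacked by (1,5)→{5}; (2,3)→{3}; (3,6)→{6}; (4,9)→{3,9}; (5,2)→{2,7}; (6,8)→{4,8}; (7,1)→{1,4}; (8,4)→{2,4,6}; (9,7)→{6,7,8}. Safe: 10. Place at column 10.
Columns [5, 3, 6, 9, 2, 8, 1, 4, 7, 10], r−c [-4, -1, -3, -5, 3, -2, 6, 4, 2, 0], r+c [6, 5, 9, 13, 7, 14, 8, 12, 16, 20] are all distinct, so no two queens attack.

(1,5) (2,3) (3,6) (4,9) (5,2) (6,8) (7,1) (8,4) (9,7) (10,10)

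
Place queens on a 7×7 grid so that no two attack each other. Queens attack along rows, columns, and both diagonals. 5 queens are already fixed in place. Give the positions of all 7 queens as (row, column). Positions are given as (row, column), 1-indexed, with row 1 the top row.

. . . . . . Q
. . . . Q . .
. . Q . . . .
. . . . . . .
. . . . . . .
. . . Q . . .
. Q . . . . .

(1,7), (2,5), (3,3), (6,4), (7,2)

(1,7) (2,5) (3,3) (4,1) (5,6) (6,4) (7,2)

Row 4: attacked by (1,7)→{4,7}; (2,5)→{3,5,7}; (3,3)→{2,3,4}; (6,4)→{2,4,6}; (7,2)→{2,5}. Safe: 1. Place at column 1.
Row 5: attacked by (1,7)→{3,7}; (2,5)→{2,5}; (3,3)→{1,3,5}; (4,1)→{1,2}; (6,4)→{3,4,5}; (7,2)→{2,4}. Safe: 6. Place at column 6.
Columns [7, 5, 3, 1, 6, 4, 2], r−c [-6, -3, 0, 3, -1, 2, 5], r+c [8, 7, 6, 5, 11, 10, 9] are all distinct, so no two queens attack.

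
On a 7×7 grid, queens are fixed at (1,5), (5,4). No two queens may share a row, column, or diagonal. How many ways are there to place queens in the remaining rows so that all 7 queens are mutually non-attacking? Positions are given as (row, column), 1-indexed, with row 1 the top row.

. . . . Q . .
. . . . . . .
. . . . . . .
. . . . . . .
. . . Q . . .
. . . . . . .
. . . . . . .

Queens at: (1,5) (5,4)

1

Branch on row 2: col 2 → 0; col 3 → 1.
Sum: 0 + 1 = 1.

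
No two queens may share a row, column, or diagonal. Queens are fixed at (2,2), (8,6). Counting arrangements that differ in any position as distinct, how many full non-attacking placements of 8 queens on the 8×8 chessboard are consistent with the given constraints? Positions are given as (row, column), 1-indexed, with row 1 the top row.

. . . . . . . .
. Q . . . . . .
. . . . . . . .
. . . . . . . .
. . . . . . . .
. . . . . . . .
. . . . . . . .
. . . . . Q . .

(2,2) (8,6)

5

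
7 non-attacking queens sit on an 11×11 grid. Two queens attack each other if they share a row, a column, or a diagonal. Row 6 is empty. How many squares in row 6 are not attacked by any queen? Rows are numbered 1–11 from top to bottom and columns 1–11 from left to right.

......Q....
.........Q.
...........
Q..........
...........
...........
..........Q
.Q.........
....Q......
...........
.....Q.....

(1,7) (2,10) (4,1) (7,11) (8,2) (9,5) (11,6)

1

(1,7) attacks row 6 at column 7 and diagonals 2.
(2,10) attacks row 6 at column 10 and diagonals 6.
(4,1) attacks row 6 at column 1 and diagonals 3.
(7,11) attacks row 6 at column 11 and diagonals 10.
(8,2) attacks row 6 at column 2 and diagonals 4.
(9,5) attacks row 6 at column 5 and diagonals 2, 8.
(11,6) attacks row 6 at column 6 and diagonals 1, 11.
Attacked columns: {1, 2, 3, 4, 5, 6, 7, 8, 10, 11}. Safe: {9}.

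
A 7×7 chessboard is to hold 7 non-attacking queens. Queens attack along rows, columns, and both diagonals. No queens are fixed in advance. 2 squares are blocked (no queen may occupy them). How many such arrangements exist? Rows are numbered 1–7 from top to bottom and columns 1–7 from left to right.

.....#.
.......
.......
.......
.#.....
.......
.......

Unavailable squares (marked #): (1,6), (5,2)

Branch on row 1: col 1 → 3; col 2 → 7; col 3 → 5; col 4 → 4; col 5 → 5; col 7 → 3.
Sum: 3 + 7 + 5 + 4 + 5 + 3 = 27.

27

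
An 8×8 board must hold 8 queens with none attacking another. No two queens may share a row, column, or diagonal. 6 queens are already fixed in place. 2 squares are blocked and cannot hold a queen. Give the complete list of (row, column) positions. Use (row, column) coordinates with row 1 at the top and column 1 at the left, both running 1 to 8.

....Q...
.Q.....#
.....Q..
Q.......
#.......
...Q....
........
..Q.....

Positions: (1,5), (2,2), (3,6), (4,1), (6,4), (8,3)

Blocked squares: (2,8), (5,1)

(1,5) (2,2) (3,6) (4,1) (5,7) (6,4) (7,8) (8,3)

Row 5: attacked by (1,5)→{1,5}; (2,2)→{2,5}; (3,6)→{4,6,8}; (4,1)→{1,2}; (6,4)→{3,4,5}; (8,3)→{3,6}. Blocked: 1. Safe: 7. Place at column 7.
Row 7: attacked by (1,5)→{5}; (2,2)→{2,7}; (3,6)→{2,6}; (4,1)→{1,4}; (5,7)→{5,7}; (6,4)→{3,4,5}; (8,3)→{2,3,4}. Safe: 8. Place at column 8.
Columns [5, 2, 6, 1, 7, 4, 8, 3], r−c [-4, 0, -3, 3, -2, 2, -1, 5], r+c [6, 4, 9, 5, 12, 10, 15, 11] are all distinct, so no two queens attack.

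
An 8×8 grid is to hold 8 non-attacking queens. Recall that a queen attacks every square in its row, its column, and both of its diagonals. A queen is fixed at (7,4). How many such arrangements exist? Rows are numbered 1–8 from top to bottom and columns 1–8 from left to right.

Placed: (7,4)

8

Branch on row 1: col 1 → 0; col 2 → 0; col 3 → 3; col 5 → 3; col 6 → 1; col 7 → 0; col 8 → 1.
Sum: 0 + 0 + 3 + 3 + 1 + 0 + 1 = 8.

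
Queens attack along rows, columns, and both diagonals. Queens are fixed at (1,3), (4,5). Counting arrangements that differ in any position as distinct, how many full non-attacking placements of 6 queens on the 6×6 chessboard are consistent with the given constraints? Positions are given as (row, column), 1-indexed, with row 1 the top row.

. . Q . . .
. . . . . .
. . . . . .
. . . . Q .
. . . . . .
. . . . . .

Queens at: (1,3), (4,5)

1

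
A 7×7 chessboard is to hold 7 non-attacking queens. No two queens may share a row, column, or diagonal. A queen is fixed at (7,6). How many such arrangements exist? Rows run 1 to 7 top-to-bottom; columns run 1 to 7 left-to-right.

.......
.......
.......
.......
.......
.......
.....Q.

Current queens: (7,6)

Branch on row 1: col 1 → 1; col 2 → 4; col 3 → 1; col 4 → 1; col 5 → 0; col 7 → 0.
Sum: 1 + 4 + 1 + 1 + 0 + 0 = 7.

7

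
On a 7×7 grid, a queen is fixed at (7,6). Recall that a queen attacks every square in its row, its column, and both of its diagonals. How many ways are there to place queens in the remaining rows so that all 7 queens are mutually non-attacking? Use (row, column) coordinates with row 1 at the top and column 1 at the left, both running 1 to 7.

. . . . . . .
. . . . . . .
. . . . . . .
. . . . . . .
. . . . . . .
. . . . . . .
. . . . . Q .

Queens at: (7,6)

7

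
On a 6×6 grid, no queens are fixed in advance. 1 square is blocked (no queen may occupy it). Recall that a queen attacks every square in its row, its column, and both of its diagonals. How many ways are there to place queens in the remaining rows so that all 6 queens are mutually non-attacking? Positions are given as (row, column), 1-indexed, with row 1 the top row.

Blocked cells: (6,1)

Branch on row 1: col 1 → 0; col 2 → 1; col 3 → 1; col 4 → 1; col 5 → 1; col 6 → 0.
Sum: 0 + 1 + 1 + 1 + 1 + 0 = 4.

4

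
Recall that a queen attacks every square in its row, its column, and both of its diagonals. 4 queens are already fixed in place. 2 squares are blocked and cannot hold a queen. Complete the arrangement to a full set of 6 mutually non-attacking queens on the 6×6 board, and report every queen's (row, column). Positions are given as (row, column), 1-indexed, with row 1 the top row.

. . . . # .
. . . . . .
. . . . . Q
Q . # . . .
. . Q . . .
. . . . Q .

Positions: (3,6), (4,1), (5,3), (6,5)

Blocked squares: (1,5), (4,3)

Row 1: attacked by (3,6)→{4,6}; (4,1)→{1,4}; (5,3)→{3}; (6,5)→{5}. Blocked: 5. Safe: 2. Place at column 2.
Row 2: attacked by (1,2)→{1,2,3}; (3,6)→{5,6}; (4,1)→{1,3}; (5,3)→{3,6}; (6,5)→{1,5}. Safe: 4. Place at column 4.
Columns [2, 4, 6, 1, 3, 5], r−c [-1, -2, -3, 3, 2, 1], r+c [3, 6, 9, 5, 8, 11] are all distinct, so no two queens attack.

(1,2) (2,4) (3,6) (4,1) (5,3) (6,5)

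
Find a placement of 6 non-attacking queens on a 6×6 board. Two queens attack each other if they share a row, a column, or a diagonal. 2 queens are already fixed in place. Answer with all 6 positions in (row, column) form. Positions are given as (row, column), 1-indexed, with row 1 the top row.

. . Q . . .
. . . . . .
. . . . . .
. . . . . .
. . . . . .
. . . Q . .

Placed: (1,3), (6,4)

(1,3) (2,6) (3,2) (4,5) (5,1) (6,4)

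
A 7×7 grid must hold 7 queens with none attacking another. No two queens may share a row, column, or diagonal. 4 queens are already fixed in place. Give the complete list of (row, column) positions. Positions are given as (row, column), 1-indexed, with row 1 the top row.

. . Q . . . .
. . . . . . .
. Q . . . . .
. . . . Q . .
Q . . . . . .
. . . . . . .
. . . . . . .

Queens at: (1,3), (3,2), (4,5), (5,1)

(1,3) (2,6) (3,2) (4,5) (5,1) (6,4) (7,7)

Row 2: attacked by (1,3)→{2,3,4}; (3,2)→{1,2,3}; (4,5)→{3,5,7}; (5,1)→{1,4}. Safe: 6. Place at column 6.
Row 6: attacked by (1,3)→{3}; (2,6)→{2,6}; (3,2)→{2,5}; (4,5)→{3,5,7}; (5,1)→{1,2}. Safe: 4. Place at column 4.
Row 7: attacked by (1,3)→{3}; (2,6)→{1,6}; (3,2)→{2,6}; (4,5)→{2,5}; (5,1)→{1,3}; (6,4)→{3,4,5}. Safe: 7. Place at column 7.
Columns [3, 6, 2, 5, 1, 4, 7], r−c [-2, -4, 1, -1, 4, 2, 0], r+c [4, 8, 5, 9, 6, 10, 14] are all distinct, so no two queens attack.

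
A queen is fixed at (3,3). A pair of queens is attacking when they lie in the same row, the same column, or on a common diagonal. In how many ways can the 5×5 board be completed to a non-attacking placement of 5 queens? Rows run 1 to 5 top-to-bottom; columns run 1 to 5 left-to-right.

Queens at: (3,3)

Branch on row 1: col 2 → 1; col 4 → 1.
Sum: 1 + 1 = 2.

2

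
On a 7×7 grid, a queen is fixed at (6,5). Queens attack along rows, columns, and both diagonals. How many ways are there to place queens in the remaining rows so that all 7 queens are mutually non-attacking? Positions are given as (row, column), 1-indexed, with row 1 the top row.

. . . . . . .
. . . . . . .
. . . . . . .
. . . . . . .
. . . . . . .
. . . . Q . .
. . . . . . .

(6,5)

Branch on row 1: col 1 → 1; col 2 → 1; col 3 → 0; col 4 → 1; col 6 → 3; col 7 → 0.
Sum: 1 + 1 + 0 + 1 + 3 + 0 = 6.

6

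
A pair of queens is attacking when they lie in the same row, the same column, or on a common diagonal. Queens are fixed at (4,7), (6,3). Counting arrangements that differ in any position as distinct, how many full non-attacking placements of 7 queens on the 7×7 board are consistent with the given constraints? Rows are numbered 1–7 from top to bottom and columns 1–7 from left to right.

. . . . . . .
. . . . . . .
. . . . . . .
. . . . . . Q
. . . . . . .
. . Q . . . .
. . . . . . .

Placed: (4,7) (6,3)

2

Branch on row 1: col 1 → 0; col 2 → 1; col 5 → 0; col 6 → 1.
Sum: 0 + 1 + 0 + 1 = 2.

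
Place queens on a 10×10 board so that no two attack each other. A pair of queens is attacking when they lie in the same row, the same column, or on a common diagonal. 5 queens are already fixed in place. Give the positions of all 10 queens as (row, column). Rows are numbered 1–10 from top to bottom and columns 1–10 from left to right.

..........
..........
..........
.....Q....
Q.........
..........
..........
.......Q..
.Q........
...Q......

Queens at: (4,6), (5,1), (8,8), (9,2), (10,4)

Row 1: attacked by (4,6)→{3,6,9}; (5,1)→{1,5}; (8,8)→{1,8}; (9,2)→{2,10}; (10,4)→{4}. Safe: 7. Place at column 7.
Row 2: attacked by (1,7)→{6,7,8}; (4,6)→{4,6,8}; (5,1)→{1,4}; (8,8)→{2,8}; (9,2)→{2,9}; (10,4)→{4}. Safe: 3, 5, 10. Place at column 3.
Row 3: attacked by (1,7)→{5,7,9}; (2,3)→{2,3,4}; (4,6)→{5,6,7}; (5,1)→{1,3}; (8,8)→{3,8}; (9,2)→{2,8}; (10,4)→{4}. Safe: 10. Place at column 10.
Row 6: attacked by (1,7)→{2,7}; (2,3)→{3,7}; (3,10)→{7,10}; (4,6)→{4,6,8}; (5,1)→{1,2}; (8,8)→{6,8,10}; (9,2)→{2,5}; (10,4)→{4,8}. Safe: 9. Place at column 9.
Row 7: attacked by (1,7)→{1,7}; (2,3)→{3,8}; (3,10)→{6,10}; (4,6)→{3,6,9}; (5,1)→{1,3}; (6,9)→{8,9,10}; (8,8)→{7,8,9}; (9,2)→{2,4}; (10,4)→{1,4,7}. Safe: 5. Place at column 5.
Columns [7, 3, 10, 6, 1, 9, 5, 8, 2, 4], r−c [-6, -1, -7, -2, 4, -3, 2, 0, 7, 6], r+c [8, 5, 13, 10, 6, 15, 12, 16, 11, 14] are all distinct, so no two queens attack.

(1,7) (2,3) (3,10) (4,6) (5,1) (6,9) (7,5) (8,8) (9,2) (10,4)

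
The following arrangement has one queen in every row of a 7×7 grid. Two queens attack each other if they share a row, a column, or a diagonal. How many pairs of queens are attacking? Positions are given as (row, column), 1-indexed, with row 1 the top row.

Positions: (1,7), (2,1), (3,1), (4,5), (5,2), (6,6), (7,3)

Same column: (2,1)–(3,1) (column 1).
Total attacking pairs: 1.

1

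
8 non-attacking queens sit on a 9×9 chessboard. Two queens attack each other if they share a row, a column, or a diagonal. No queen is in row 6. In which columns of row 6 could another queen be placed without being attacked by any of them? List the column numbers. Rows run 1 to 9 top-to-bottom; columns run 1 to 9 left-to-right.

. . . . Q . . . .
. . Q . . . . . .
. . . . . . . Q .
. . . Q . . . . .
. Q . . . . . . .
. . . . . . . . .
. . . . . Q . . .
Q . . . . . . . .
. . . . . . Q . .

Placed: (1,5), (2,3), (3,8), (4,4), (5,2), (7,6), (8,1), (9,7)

columns 9

(1,5) attacks row 6 at column 5.
(2,3) attacks row 6 at column 3 and diagonals 7.
(3,8) attacks row 6 at column 8 and diagonals 5.
(4,4) attacks row 6 at column 4 and diagonals 2, 6.
(5,2) attacks row 6 at column 2 and diagonals 1, 3.
(7,6) attacks row 6 at column 6 and diagonals 5, 7.
(8,1) attacks row 6 at column 1 and diagonals 3.
(9,7) attacks row 6 at column 7 and diagonals 4.
Attacked columns: {1, 2, 3, 4, 5, 6, 7, 8}. Safe: {9}.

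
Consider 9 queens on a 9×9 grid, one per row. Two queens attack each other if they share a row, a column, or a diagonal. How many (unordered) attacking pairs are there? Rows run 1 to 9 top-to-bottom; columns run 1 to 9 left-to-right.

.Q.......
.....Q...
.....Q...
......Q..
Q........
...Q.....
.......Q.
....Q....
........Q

3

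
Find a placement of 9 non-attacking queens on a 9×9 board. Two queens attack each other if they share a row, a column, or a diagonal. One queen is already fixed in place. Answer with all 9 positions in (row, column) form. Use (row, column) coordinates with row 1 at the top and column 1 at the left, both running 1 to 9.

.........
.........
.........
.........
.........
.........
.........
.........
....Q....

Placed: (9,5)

Row 1: attacked by (9,5)→{5}. Safe: 1, 2, 3, 4, 6, 7, 8, 9. Place at column 7.
Row 2: attacked by (1,7)→{6,7,8}; (9,5)→{5}. Safe: 1, 2, 3, 4, 9. Place at column 1.
Row 3: attacked by (1,7)→{5,7,9}; (2,1)→{1,2}; (9,5)→{5}. Safe: 3, 4, 6, 8. Place at column 6.
Row 4: attacked by (1,7)→{4,7}; (2,1)→{1,3}; (3,6)→{5,6,7}; (9,5)→{5}. Safe: 2, 8, 9. Place at column 9.
Row 5: attacked by (1,7)→{3,7}; (2,1)→{1,4}; (3,6)→{4,6,8}; (4,9)→{8,9}; (9,5)→{1,5,9}. Safe: 2. Place at column 2.
Row 6: attacked by (1,7)→{2,7}; (2,1)→{1,5}; (3,6)→{3,6,9}; (4,9)→{7,9}; (5,2)→{1,2,3}; (9,5)→{2,5,8}. Safe: 4. Place at column 4.
Row 7: attacked by (1,7)→{1,7}; (2,1)→{1,6}; (3,6)→{2,6}; (4,9)→{6,9}; (5,2)→{2,4}; (6,4)→{3,4,5}; (9,5)→{3,5,7}. Safe: 8. Place at column 8.
Row 8: attacked by (1,7)→{7}; (2,1)→{1,7}; (3,6)→{1,6}; (4,9)→{5,9}; (5,2)→{2,5}; (6,4)→{2,4,6}; (7,8)→{7,8,9}; (9,5)→{4,5,6}. Safe: 3. Place at column 3.
Columns [7, 1, 6, 9, 2, 4, 8, 3, 5], r−c [-6, 1, -3, -5, 3, 2, -1, 5, 4], r+c [8, 3, 9, 13, 7, 10, 15, 11, 14] are all distinct, so no two queens attack.

(1,7) (2,1) (3,6) (4,9) (5,2) (6,4) (7,8) (8,3) (9,5)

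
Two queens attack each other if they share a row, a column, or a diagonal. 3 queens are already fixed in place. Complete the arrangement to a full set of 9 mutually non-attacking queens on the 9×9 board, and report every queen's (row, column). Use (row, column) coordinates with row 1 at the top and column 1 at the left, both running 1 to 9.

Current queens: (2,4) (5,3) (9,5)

Row 1: attacked by (2,4)→{3,4,5}; (5,3)→{3,7}; (9,5)→{5}. Safe: 1, 2, 6, 8, 9. Place at column 6.
Row 3: attacked by (1,6)→{4,6,8}; (2,4)→{3,4,5}; (5,3)→{1,3,5}; (9,5)→{5}. Safe: 2, 7, 9. Place at column 7.
Row 4: attacked by (1,6)→{3,6,9}; (2,4)→{2,4,6}; (3,7)→{6,7,8}; (5,3)→{2,3,4}; (9,5)→{5}. Safe: 1. Place at column 1.
Row 6: attacked by (1,6)→{1,6}; (2,4)→{4,8}; (3,7)→{4,7}; (4,1)→{1,3}; (5,3)→{2,3,4}; (9,5)→{2,5,8}. Safe: 9. Place at column 9.
Row 7: attacked by (1,6)→{6}; (2,4)→{4,9}; (3,7)→{3,7}; (4,1)→{1,4}; (5,3)→{1,3,5}; (6,9)→{8,9}; (9,5)→{3,5,7}. Safe: 2. Place at column 2.
Row 8: attacked by (1,6)→{6}; (2,4)→{4}; (3,7)→{2,7}; (4,1)→{1,5}; (5,3)→{3,6}; (6,9)→{7,9}; (7,2)→{1,2,3}; (9,5)→{4,5,6}. Safe: 8. Place at column 8.
Columns [6, 4, 7, 1, 3, 9, 2, 8, 5], r−c [-5, -2, -4, 3, 2, -3, 5, 0, 4], r+c [7, 6, 10, 5, 8, 15, 9, 16, 14] are all distinct, so no two queens attack.

(1,6) (2,4) (3,7) (4,1) (5,3) (6,9) (7,2) (8,8) (9,5)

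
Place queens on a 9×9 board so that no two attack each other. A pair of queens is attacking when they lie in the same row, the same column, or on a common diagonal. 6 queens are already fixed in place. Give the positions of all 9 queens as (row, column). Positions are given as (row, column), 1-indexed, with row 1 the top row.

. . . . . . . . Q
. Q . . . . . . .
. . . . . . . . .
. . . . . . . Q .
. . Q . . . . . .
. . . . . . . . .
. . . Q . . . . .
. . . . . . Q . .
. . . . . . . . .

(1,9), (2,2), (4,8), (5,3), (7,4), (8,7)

(1,9) (2,2) (3,6) (4,8) (5,3) (6,1) (7,4) (8,7) (9,5)

Row 3: attacked by (1,9)→{7,9}; (2,2)→{1,2,3}; (4,8)→{7,8,9}; (5,3)→{1,3,5}; (7,4)→{4,8}; (8,7)→{2,7}. Safe: 6. Place at column 6.
Row 6: attacked by (1,9)→{4,9}; (2,2)→{2,6}; (3,6)→{3,6,9}; (4,8)→{6,8}; (5,3)→{2,3,4}; (7,4)→{3,4,5}; (8,7)→{5,7,9}. Safe: 1. Place at column 1.
Row 9: attacked by (1,9)→{1,9}; (2,2)→{2,9}; (3,6)→{6}; (4,8)→{3,8}; (5,3)→{3,7}; (6,1)→{1,4}; (7,4)→{2,4,6}; (8,7)→{6,7,8}. Safe: 5. Place at column 5.
Columns [9, 2, 6, 8, 3, 1, 4, 7, 5], r−c [-8, 0, -3, -4, 2, 5, 3, 1, 4], r+c [10, 4, 9, 12, 8, 7, 11, 15, 14] are all distinct, so no two queens attack.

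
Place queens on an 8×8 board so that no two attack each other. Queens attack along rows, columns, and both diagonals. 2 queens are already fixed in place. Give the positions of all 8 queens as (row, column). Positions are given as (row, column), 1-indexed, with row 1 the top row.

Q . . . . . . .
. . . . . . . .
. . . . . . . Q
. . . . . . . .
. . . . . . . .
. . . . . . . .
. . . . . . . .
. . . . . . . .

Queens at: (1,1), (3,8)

Row 2: attacked by (1,1)→{1,2}; (3,8)→{7,8}. Safe: 3, 4, 5, 6. Place at column 6.
Row 4: attacked by (1,1)→{1,4}; (2,6)→{4,6,8}; (3,8)→{7,8}. Safe: 2, 3, 5. Place at column 3.
Row 5: attacked by (1,1)→{1,5}; (2,6)→{3,6}; (3,8)→{6,8}; (4,3)→{2,3,4}. Safe: 7. Place at column 7.
Row 6: attacked by (1,1)→{1,6}; (2,6)→{2,6}; (3,8)→{5,8}; (4,3)→{1,3,5}; (5,7)→{6,7,8}. Safe: 4. Place at column 4.
Row 7: attacked by (1,1)→{1,7}; (2,6)→{1,6}; (3,8)→{4,8}; (4,3)→{3,6}; (5,7)→{5,7}; (6,4)→{3,4,5}. Safe: 2. Place at column 2.
Row 8: attacked by (1,1)→{1,8}; (2,6)→{6}; (3,8)→{3,8}; (4,3)→{3,7}; (5,7)→{4,7}; (6,4)→{2,4,6}; (7,2)→{1,2,3}. Safe: 5. Place at column 5.
Columns [1, 6, 8, 3, 7, 4, 2, 5], r−c [0, -4, -5, 1, -2, 2, 5, 3], r+c [2, 8, 11, 7, 12, 10, 9, 13] are all distinct, so no two queens attack.

(1,1) (2,6) (3,8) (4,3) (5,7) (6,4) (7,2) (8,5)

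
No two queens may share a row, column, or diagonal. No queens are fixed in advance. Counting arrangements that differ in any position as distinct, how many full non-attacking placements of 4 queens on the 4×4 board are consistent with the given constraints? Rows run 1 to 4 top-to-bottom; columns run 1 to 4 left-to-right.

2

Branch on row 1: col 1 → 0; col 2 → 1; col 3 → 1; col 4 → 0.
Sum: 0 + 1 + 1 + 0 = 2.
(This is the classic 4-queens count.)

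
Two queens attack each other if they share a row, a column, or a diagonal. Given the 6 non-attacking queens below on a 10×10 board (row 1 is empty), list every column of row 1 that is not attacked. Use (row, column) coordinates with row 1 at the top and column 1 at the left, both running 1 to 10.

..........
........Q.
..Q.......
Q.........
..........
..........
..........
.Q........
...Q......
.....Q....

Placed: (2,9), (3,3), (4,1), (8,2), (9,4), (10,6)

columns 7

(2,9) attacks row 1 at column 9 and diagonals 8, 10.
(3,3) attacks row 1 at column 3 and diagonals 1, 5.
(4,1) attacks row 1 at column 1 and diagonals 4.
(8,2) attacks row 1 at column 2 and diagonals 9.
(9,4) attacks row 1 at column 4.
(10,6) attacks row 1 at column 6.
Attacked columns: {1, 2, 3, 4, 5, 6, 8, 9, 10}. Safe: {7}.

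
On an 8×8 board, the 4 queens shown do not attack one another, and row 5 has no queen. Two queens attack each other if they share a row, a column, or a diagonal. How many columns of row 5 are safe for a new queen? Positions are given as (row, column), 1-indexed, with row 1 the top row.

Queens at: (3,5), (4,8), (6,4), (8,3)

2

(3,5) attacks row 5 at column 5 and diagonals 3, 7.
(4,8) attacks row 5 at column 8 and diagonals 7.
(6,4) attacks row 5 at column 4 and diagonals 3, 5.
(8,3) attacks row 5 at column 3 and diagonals 6.
Attacked columns: {3, 4, 5, 6, 7, 8}. Safe: {1, 2}.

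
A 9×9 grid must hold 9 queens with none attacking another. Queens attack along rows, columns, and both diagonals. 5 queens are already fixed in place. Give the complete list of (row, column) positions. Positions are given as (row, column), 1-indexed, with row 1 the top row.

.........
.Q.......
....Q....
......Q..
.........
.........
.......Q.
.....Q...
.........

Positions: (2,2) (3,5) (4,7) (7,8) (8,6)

(1,9) (2,2) (3,5) (4,7) (5,4) (6,1) (7,8) (8,6) (9,3)

Row 1: attacked by (2,2)→{1,2,3}; (3,5)→{3,5,7}; (4,7)→{4,7}; (7,8)→{2,8}; (8,6)→{6}. Safe: 9. Place at column 9.
Row 5: attacked by (1,9)→{5,9}; (2,2)→{2,5}; (3,5)→{3,5,7}; (4,7)→{6,7,8}; (7,8)→{6,8}; (8,6)→{3,6,9}. Safe: 1, 4. Place at column 4.
Row 6: attacked by (1,9)→{4,9}; (2,2)→{2,6}; (3,5)→{2,5,8}; (4,7)→{5,7,9}; (5,4)→{3,4,5}; (7,8)→{7,8,9}; (8,6)→{4,6,8}. Safe: 1. Place at column 1.
Row 9: attacked by (1,9)→{1,9}; (2,2)→{2,9}; (3,5)→{5}; (4,7)→{2,7}; (5,4)→{4,8}; (6,1)→{1,4}; (7,8)→{6,8}; (8,6)→{5,6,7}. Safe: 3. Place at column 3.
Columns [9, 2, 5, 7, 4, 1, 8, 6, 3], r−c [-8, 0, -2, -3, 1, 5, -1, 2, 6], r+c [10, 4, 8, 11, 9, 7, 15, 14, 12] are all distinct, so no two queens attack.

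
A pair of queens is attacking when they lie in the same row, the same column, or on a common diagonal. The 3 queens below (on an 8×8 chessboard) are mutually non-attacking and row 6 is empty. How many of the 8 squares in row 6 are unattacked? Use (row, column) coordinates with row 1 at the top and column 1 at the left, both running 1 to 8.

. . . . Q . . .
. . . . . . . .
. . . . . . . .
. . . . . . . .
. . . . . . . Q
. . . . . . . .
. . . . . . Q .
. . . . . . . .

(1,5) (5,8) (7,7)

(1,5) attacks row 6 at column 5.
(5,8) attacks row 6 at column 8 and diagonals 7.
(7,7) attacks row 6 at column 7 and diagonals 6, 8.
Attacked columns: {5, 6, 7, 8}. Safe: {1, 2, 3, 4}.

4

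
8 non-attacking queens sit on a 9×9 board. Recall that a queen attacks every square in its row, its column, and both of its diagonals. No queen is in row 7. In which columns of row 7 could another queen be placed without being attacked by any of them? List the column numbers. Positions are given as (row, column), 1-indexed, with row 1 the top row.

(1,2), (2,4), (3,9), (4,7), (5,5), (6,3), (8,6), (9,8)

columns 1

(1,2) attacks row 7 at column 2 and diagonals 8.
(2,4) attacks row 7 at column 4 and diagonals 9.
(3,9) attacks row 7 at column 9 and diagonals 5.
(4,7) attacks row 7 at column 7 and diagonals 4.
(5,5) attacks row 7 at column 5 and diagonals 3, 7.
(6,3) attacks row 7 at column 3 and diagonals 2, 4.
(8,6) attacks row 7 at column 6 and diagonals 5, 7.
(9,8) attacks row 7 at column 8 and diagonals 6.
Attacked columns: {2, 3, 4, 5, 6, 7, 8, 9}. Safe: {1}.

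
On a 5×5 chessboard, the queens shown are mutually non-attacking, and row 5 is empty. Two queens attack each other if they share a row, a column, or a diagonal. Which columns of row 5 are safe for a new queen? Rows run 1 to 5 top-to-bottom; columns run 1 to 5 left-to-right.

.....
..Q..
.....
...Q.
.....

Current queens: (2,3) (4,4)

columns 1, 2

(2,3) attacks row 5 at column 3.
(4,4) attacks row 5 at column 4 and diagonals 3, 5.
Attacked columns: {3, 4, 5}. Safe: {1, 2}.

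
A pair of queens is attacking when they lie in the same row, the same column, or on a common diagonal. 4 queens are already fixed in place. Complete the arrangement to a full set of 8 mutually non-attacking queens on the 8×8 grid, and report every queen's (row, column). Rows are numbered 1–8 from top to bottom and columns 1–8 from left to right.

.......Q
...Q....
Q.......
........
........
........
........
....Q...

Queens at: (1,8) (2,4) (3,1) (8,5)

(1,8) (2,4) (3,1) (4,3) (5,6) (6,2) (7,7) (8,5)

Row 4: attacked by (1,8)→{5,8}; (2,4)→{2,4,6}; (3,1)→{1,2}; (8,5)→{1,5}. Safe: 3, 7. Place at column 3.
Row 5: attacked by (1,8)→{4,8}; (2,4)→{1,4,7}; (3,1)→{1,3}; (4,3)→{2,3,4}; (8,5)→{2,5,8}. Safe: 6. Place at column 6.
Row 6: attacked by (1,8)→{3,8}; (2,4)→{4,8}; (3,1)→{1,4}; (4,3)→{1,3,5}; (5,6)→{5,6,7}; (8,5)→{3,5,7}. Safe: 2. Place at column 2.
Row 7: attacked by (1,8)→{2,8}; (2,4)→{4}; (3,1)→{1,5}; (4,3)→{3,6}; (5,6)→{4,6,8}; (6,2)→{1,2,3}; (8,5)→{4,5,6}. Safe: 7. Place at column 7.
Columns [8, 4, 1, 3, 6, 2, 7, 5], r−c [-7, -2, 2, 1, -1, 4, 0, 3], r+c [9, 6, 4, 7, 11, 8, 14, 13] are all distinct, so no two queens attack.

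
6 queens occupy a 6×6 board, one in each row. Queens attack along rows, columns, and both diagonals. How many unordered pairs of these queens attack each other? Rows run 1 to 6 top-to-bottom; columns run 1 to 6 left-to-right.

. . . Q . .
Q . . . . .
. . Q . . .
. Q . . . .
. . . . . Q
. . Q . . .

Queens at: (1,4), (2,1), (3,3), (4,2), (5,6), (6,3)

2

Same column: (3,3)–(6,3) (column 3).
Same diagonal: (3,3)–(4,2) (|3−4| = |3−2| = 1).
Total attacking pairs: 2.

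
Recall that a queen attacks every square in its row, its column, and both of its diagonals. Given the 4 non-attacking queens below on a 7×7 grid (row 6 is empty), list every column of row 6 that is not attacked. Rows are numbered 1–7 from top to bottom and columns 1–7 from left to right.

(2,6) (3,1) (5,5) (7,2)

columns 7

(2,6) attacks row 6 at column 6 and diagonals 2.
(3,1) attacks row 6 at column 1 and diagonals 4.
(5,5) attacks row 6 at column 5 and diagonals 4, 6.
(7,2) attacks row 6 at column 2 and diagonals 1, 3.
Attacked columns: {1, 2, 3, 4, 5, 6}. Safe: {7}.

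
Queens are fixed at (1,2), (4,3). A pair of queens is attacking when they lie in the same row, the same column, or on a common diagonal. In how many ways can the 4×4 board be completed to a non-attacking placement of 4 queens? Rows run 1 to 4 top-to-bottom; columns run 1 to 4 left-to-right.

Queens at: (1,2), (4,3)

Branch on row 2: col 4 → 1.
Sum: 1 = 1.

1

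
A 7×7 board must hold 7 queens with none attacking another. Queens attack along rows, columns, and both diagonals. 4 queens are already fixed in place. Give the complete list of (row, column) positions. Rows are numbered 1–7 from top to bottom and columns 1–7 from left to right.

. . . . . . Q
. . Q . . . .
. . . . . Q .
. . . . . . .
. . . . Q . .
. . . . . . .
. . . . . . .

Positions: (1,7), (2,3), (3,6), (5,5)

Row 4: attacked by (1,7)→{4,7}; (2,3)→{1,3,5}; (3,6)→{5,6,7}; (5,5)→{4,5,6}. Safe: 2. Place at column 2.
Row 6: attacked by (1,7)→{2,7}; (2,3)→{3,7}; (3,6)→{3,6}; (4,2)→{2,4}; (5,5)→{4,5,6}. Safe: 1. Place at column 1.
Row 7: attacked by (1,7)→{1,7}; (2,3)→{3}; (3,6)→{2,6}; (4,2)→{2,5}; (5,5)→{3,5,7}; (6,1)→{1,2}. Safe: 4. Place at column 4.
Columns [7, 3, 6, 2, 5, 1, 4], r−c [-6, -1, -3, 2, 0, 5, 3], r+c [8, 5, 9, 6, 10, 7, 11] are all distinct, so no two queens attack.

(1,7) (2,3) (3,6) (4,2) (5,5) (6,1) (7,4)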